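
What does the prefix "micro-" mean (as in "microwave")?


Prefix: micro-
Example: microwave (micro- + wave)
Meaning = small


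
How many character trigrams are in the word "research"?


Word: "research" (length 8)
Number of 3-grams = length - 3 + 1 = 8 - 3 + 1
= 6


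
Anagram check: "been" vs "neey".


Word 1: "been" → sorted: been
Word 2: "neey" → sorted: eeny
Same letters? been != eeny
Anagram = No


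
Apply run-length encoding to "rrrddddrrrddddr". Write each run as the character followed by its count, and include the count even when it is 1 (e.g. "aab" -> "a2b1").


String: "rrrddddrrrddddr"
Scanning for consecutive runs:
  'r' x 3
  'd' x 4
  'r' x 3
  'd' x 4
  'r' x 1
RLE = "r3d4r3d4r1"


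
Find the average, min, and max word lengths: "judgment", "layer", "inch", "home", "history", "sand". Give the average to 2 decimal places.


Lengths: "judgment"=8, "layer"=5, "inch"=4, "home"=4, "history"=7, "sand"=4
Sum = 32, Count = 6
Average = 32/6 = 5.33
= avg=5.33, min=4, max=8


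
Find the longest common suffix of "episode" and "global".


Word 1: "episode"
Word 2: "global"
Comparing from end:
  Pos -1: 'e' != 'l' (stop)
LCS = "" (length 0)


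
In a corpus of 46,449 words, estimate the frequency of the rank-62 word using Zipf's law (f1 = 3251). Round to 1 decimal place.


Zipf's law: f(r) = f(1) / r
f(1) = 3251
f(62) = 3251 / 62
= 52.4 occurrences


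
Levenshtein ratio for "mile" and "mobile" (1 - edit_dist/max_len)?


Word 1: "mile" (length 4)
Word 2: "mobile" (length 6)
One optimal edit sequence:
  1. keep 'm'
  2. insert 'o'  (+1)
  3. insert 'b'  (+1)
  4. keep 'i'
  5. keep 'l'
  6. keep 'e'
Edit distance = 2
Max length = max(4, 6) = 6
Similarity = 1 - 2/6
= 0.6667


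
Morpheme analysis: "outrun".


Word: "outrun"
Morphemes: out- / run
Each morpheme carries meaning
= 2 morphemes


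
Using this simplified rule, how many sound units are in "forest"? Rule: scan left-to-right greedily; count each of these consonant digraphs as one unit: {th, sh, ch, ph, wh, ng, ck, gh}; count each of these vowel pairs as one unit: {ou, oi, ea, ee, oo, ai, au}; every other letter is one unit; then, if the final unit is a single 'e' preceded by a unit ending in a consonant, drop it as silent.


Word: "forest" (6 letters)
Left-to-right scan:
  [1] 'f' (letter)
  [2] 'o' (letter)
  [3] 'r' (letter)
  [4] 'e' (letter)
  [5] 's' (letter)
  [6] 't' (letter)
Units from scan: 6
Sound units = 6 units


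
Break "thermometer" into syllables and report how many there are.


Word: "thermometer"
Syllable breakdown: ther-mom-e-ter
Counting: 4 parts
= 4 syllables


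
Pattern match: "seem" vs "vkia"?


Pattern of "seem": [0, 1, 1, 2]
Pattern of "vkia": [0, 1, 2, 3]
Patterns do not match
Same pattern = No


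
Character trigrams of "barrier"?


Word: "barrier" (length 7)
Number of trigrams = 7 - 3 + 1 = 5
  Position 0: "bar"
  Position 1: "arr"
  Position 2: "rri"
  Position 3: "rie"
  Position 4: "ier"
Trigrams = "bar", "arr", "rri", "rie", "ier"


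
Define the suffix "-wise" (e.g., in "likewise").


Suffix: -wise
As in: likewise -> like + -wise
Meaning = in the manner of


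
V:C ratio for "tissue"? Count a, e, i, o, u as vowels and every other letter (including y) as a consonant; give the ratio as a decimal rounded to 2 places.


Word: "tissue"
Vowels (a,e,i,o,u): 3
Consonants: 3
Ratio = 3/3
= 1.00


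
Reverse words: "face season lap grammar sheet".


Original: "face season lap grammar sheet"
Words (1..n): face | season | lap | grammar | sheet
Reversed (n..1): sheet | grammar | lap | season | face
Result = "sheet grammar lap season face"


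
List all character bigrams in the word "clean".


Word: "clean" (length 5)
Number of bigrams = 5 - 2 + 1 = 4
  Position 0: "cl"
  Position 1: "le"
  Position 2: "ea"
  Position 3: "an"
Bigrams = "cl", "le", "ea", "an"


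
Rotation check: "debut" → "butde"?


Word: "debut", Candidate: "butde"
Method: check if candidate is substring of word+word
"debutdebut" contains "butde"? Yes
Is rotation = Yes


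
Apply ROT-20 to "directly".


Word: "directly"
Shift: 20
Each letter → (letter + shift) mod 26:
  'd' (3) + 20 = 23 → 'x'
  'i' (8) + 20 = 2 → 'c'
  'r' (17) + 20 = 11 → 'l'
  'e' (4) + 20 = 24 → 'y'
  'c' (2) + 20 = 22 → 'w'
  't' (19) + 20 = 13 → 'n'
  'l' (11) + 20 = 5 → 'f'
  'y' (24) + 20 = 18 → 's'
Result = "xclywnfs"


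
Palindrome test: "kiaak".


Word: "kiaak"
Reversed: "kaaik"
Forward == Backward? kiaak != kaaik
Palindrome = No


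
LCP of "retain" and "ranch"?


Word 1: "retain"
Word 2: "ranch"
Comparing from start:
  Pos 0: 'r' == 'r'
  Pos 1: 'e' != 'a' (stop)
LCP = "r" (length 1)


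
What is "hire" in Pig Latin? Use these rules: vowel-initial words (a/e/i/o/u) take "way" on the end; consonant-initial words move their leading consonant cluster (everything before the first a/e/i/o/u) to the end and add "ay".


Word: "hire"
Starts with consonant(s) → move to end, add 'ay'
Consonant cluster: "h"
Pig Latin = "irehay"


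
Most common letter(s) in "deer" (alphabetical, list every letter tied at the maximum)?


Word: "deer"
Letter counts:
  'd': 1
  'e': 2
  'r': 1
Maximum count = 2
Most frequent = 'e' (2 times each)


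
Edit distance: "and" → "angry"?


Word 1: "and" (length 3)
Word 2: "angry" (length 5)
One optimal edit sequence (insert/delete/substitute each cost 1):
  1. keep 'a'
  2. keep 'n'
  3. insert 'g'  (+1)
  4. insert 'r'  (+1)
  5. substitute 'd' -> 'y'  (+1)
Total edit operations: 3
Edit distance = 3


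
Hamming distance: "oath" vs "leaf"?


Comparing character by character (same length = 4):
  Pos 0: 'o' vs 'l' !=
  Pos 1: 'a' vs 'e' !=
  Pos 2: 't' vs 'a' !=
  Pos 3: 'h' vs 'f' !=
Hamming distance = 4


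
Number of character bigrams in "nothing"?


Word: "nothing" (length 7)
Number of 2-grams = length - 2 + 1 = 7 - 2 + 1
= 6


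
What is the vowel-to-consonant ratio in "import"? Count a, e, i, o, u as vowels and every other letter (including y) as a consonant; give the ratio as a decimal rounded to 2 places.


Word: "import"
Vowels (a,e,i,o,u): 2
Consonants: 4
Ratio = 2/4
= 0.50


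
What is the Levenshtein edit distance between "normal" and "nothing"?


Word 1: "normal" (length 6)
Word 2: "nothing" (length 7)
One optimal edit sequence (insert/delete/substitute each cost 1):
  1. keep 'n'
  2. keep 'o'
  3. insert 't'  (+1)
  4. substitute 'r' -> 'h'  (+1)
  5. substitute 'm' -> 'i'  (+1)
  6. substitute 'a' -> 'n'  (+1)
  7. substitute 'l' -> 'g'  (+1)
Total edit operations: 5
Edit distance = 5


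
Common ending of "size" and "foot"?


Word 1: "size"
Word 2: "foot"
Comparing from end:
  Pos -1: 'e' != 't' (stop)
LCS = "" (length 0)


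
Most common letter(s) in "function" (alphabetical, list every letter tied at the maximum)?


Word: "function"
Letter counts:
  'c': 1
  'f': 1
  'i': 1
  'n': 2
  'o': 1
  't': 1
  'u': 1
Maximum count = 2
Most frequent = 'n' (2 times each)


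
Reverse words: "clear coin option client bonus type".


Original: "clear coin option client bonus type"
Words (1..n): clear | coin | option | client | bonus | type
Reversed (n..1): type | bonus | client | option | coin | clear
Result = "type bonus client option coin clear"


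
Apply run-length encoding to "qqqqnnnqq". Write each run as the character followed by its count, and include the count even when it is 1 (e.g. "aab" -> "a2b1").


String: "qqqqnnnqq"
Scanning for consecutive runs:
  'q' x 4
  'n' x 3
  'q' x 2
RLE = "q4n3q2"


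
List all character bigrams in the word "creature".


Word: "creature" (length 8)
Number of bigrams = 8 - 2 + 1 = 7
  Position 0: "cr"
  Position 1: "re"
  Position 2: "ea"
  Position 3: "at"
  Position 4: "tu"
  Position 5: "ur"
  Position 6: "re"
Bigrams = "cr", "re", "ea", "at", "tu", "ur", "re"


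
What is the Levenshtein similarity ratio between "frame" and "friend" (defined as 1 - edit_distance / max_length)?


Word 1: "frame" (length 5)
Word 2: "friend" (length 6)
One optimal edit sequence:
  1. keep 'f'
  2. keep 'r'
  3. insert 'i'  (+1)
  4. substitute 'a' -> 'e'  (+1)
  5. substitute 'm' -> 'n'  (+1)
  6. substitute 'e' -> 'd'  (+1)
Edit distance = 4
Max length = max(5, 6) = 6
Similarity = 1 - 4/6
= 0.3333


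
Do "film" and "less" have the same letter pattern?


Pattern of "film": [0, 1, 2, 3]
Pattern of "less": [0, 1, 2, 2]
Patterns do not match
Same pattern = No


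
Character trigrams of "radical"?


Word: "radical" (length 7)
Number of trigrams = 7 - 3 + 1 = 5
  Position 0: "rad"
  Position 1: "adi"
  Position 2: "dic"
  Position 3: "ica"
  Position 4: "cal"
Trigrams = "rad", "adi", "dic", "ica", "cal"


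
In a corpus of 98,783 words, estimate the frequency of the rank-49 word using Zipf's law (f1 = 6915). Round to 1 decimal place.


Zipf's law: f(r) = f(1) / r
f(1) = 6915
f(49) = 6915 / 49
= 141.1 occurrences


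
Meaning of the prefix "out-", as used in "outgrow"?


Prefix: out-
Example: outgrow (out- + grow)
Meaning = surpass


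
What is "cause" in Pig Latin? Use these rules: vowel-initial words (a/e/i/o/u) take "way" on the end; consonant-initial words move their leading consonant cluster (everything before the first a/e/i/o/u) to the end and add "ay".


Word: "cause"
Starts with consonant(s) → move to end, add 'ay'
Consonant cluster: "c"
Pig Latin = "ausecay"


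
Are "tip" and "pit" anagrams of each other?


Word 1: "tip" → sorted: ipt
Word 2: "pit" → sorted: ipt
Same letters? ipt == ipt
Anagram = Yes


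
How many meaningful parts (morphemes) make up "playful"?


Word: "playful"
Morphemes: play | -ful
Each morpheme carries meaning
= 2 morphemes


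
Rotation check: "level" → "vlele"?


Word: "level", Candidate: "vlele"
Method: check if candidate is substring of word+word
"levellevel" contains "vlele"? No
Is rotation = No


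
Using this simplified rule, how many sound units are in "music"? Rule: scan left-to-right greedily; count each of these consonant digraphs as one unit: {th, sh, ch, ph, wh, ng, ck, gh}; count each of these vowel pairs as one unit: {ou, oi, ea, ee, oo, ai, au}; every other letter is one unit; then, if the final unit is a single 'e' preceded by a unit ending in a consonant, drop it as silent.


Word: "music" (5 letters)
Left-to-right scan:
  (1) 'm' (letter)
  (2) 'u' (letter)
  (3) 's' (letter)
  (4) 'i' (letter)
  (5) 'c' (letter)
Units from scan: 5
Sound units = 5 units


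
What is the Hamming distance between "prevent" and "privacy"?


Comparing character by character (same length = 7):
  Pos 0: 'p' vs 'p' =
  Pos 1: 'r' vs 'r' =
  Pos 2: 'e' vs 'i' !=
  Pos 3: 'v' vs 'v' =
  Pos 4: 'e' vs 'a' !=
  Pos 5: 'n' vs 'c' !=
  Pos 6: 't' vs 'y' !=
Hamming distance = 4


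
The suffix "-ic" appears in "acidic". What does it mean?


Suffix: -ic
As in: acidic -> acid + -ic
Meaning = relating to


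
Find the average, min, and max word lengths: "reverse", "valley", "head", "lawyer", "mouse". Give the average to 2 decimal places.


Lengths: "reverse"=7, "valley"=6, "head"=4, "lawyer"=6, "mouse"=5
Sum = 28, Count = 5
Average = 28/5 = 5.60
= avg=5.60, min=4, max=7


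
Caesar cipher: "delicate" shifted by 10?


Word: "delicate"
Shift: 10
Each letter → (letter + shift) mod 26:
  'd' (3) + 10 = 13 → 'n'
  'e' (4) + 10 = 14 → 'o'
  'l' (11) + 10 = 21 → 'v'
  'i' (8) + 10 = 18 → 's'
  'c' (2) + 10 = 12 → 'm'
  'a' (0) + 10 = 10 → 'k'
  't' (19) + 10 = 3 → 'd'
  'e' (4) + 10 = 14 → 'o'
Result = "novsmkdo"


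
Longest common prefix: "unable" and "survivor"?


Word 1: "unable"
Word 2: "survivor"
Comparing from start:
  Pos 0: 'u' != 's' (stop)
LCP = "" (length 0)


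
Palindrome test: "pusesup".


Word: "pusesup"
Reversed: "pusesup"
Forward == Backward? pusesup == pusesup
Palindrome = Yes


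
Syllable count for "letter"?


Word: "letter"
Syllable breakdown: let / ter
Counting: 2 parts
= 2 syllables


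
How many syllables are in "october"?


Word: "october"
Syllable breakdown: oc | to | ber
Counting: 3 parts
= 3 syllables


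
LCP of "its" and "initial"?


Word 1: "its"
Word 2: "initial"
Comparing from start:
  Pos 0: 'i' == 'i'
  Pos 1: 't' != 'n' (stop)
LCP = "i" (length 1)


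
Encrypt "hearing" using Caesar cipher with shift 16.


Word: "hearing"
Shift: 16
Each letter → (letter + shift) mod 26:
  'h' (7) + 16 = 23 → 'x'
  'e' (4) + 16 = 20 → 'u'
  'a' (0) + 16 = 16 → 'q'
  'r' (17) + 16 = 7 → 'h'
  'i' (8) + 16 = 24 → 'y'
  'n' (13) + 16 = 3 → 'd'
  'g' (6) + 16 = 22 → 'w'
Result = "xuqhydw"


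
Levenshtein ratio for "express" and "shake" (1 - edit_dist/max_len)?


Word 1: "express" (length 7)
Word 2: "shake" (length 5)
One optimal edit sequence:
  1. substitute 'e' -> 's'  (+1)
  2. substitute 'x' -> 'h'  (+1)
  3. substitute 'p' -> 'a'  (+1)
  4. substitute 'r' -> 'k'  (+1)
  5. keep 'e'
  6. delete 's'  (+1)
  7. delete 's'  (+1)
Edit distance = 6
Max length = max(7, 5) = 7
Similarity = 1 - 6/7
= 0.1429


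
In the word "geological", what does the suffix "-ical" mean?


Suffix: -ical
As in: geological -> geology + -ical, with a spelling change
Meaning = relating to


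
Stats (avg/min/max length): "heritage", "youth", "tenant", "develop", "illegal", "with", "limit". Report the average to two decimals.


Lengths: "heritage"=8, "youth"=5, "tenant"=6, "develop"=7, "illegal"=7, "with"=4, "limit"=5
Sum = 42, Count = 7
Average = 42/7 = 6.00
= avg=6.00, min=4, max=8


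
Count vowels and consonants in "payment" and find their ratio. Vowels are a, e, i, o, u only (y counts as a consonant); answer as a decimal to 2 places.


Word: "payment"
Vowels (a,e,i,o,u): 2
Consonants: 5
Ratio = 2/5
= 0.40


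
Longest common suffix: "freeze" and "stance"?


Word 1: "freeze"
Word 2: "stance"
Comparing from end:
  Pos -1: 'e' == 'e'
  Pos -2: 'z' != 'c' (stop)
LCS = "e" (length 1)


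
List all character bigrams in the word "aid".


Word: "aid" (length 3)
Number of bigrams = 3 - 2 + 1 = 2
  Position 0: "ai"
  Position 1: "id"
Bigrams = "ai", "id"


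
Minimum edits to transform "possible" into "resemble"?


Word 1: "possible" (length 8)
Word 2: "resemble" (length 8)
One optimal edit sequence (insert/delete/substitute each cost 1):
  1. substitute 'p' -> 'r'  (+1)
  2. substitute 'o' -> 'e'  (+1)
  3. keep 's'
  4. substitute 's' -> 'e'  (+1)
  5. substitute 'i' -> 'm'  (+1)
  6. keep 'b'
  7. keep 'l'
  8. keep 'e'
Total edit operations: 4
Edit distance = 4


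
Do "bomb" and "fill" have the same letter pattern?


Pattern of "bomb": [0, 1, 2, 0]
Pattern of "fill": [0, 1, 2, 2]
Patterns do not match
Same pattern = No


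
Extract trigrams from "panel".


Word: "panel" (length 5)
Number of trigrams = 5 - 3 + 1 = 3
  Position 0: "pan"
  Position 1: "ane"
  Position 2: "nel"
Trigrams = "pan", "ane", "nel"


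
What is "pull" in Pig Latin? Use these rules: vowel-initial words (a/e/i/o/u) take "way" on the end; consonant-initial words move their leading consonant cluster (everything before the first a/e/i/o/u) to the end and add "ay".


Word: "pull"
Starts with consonant(s) → move to end, add 'ay'
Consonant cluster: "p"
Pig Latin = "ullpay"


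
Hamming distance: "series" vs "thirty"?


Comparing character by character (same length = 6):
  Pos 0: 's' vs 't' !=
  Pos 1: 'e' vs 'h' !=
  Pos 2: 'r' vs 'i' !=
  Pos 3: 'i' vs 'r' !=
  Pos 4: 'e' vs 't' !=
  Pos 5: 's' vs 'y' !=
Hamming distance = 6


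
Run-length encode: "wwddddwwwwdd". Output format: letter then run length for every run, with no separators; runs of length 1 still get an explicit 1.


String: "wwddddwwwwdd"
Scanning for consecutive runs:
  'w' x 2
  'd' x 4
  'w' x 4
  'd' x 2
RLE = "w2d4w4d2"


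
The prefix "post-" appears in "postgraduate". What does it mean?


Prefix: post-
Example: postgraduate = post- + graduate
Meaning = after


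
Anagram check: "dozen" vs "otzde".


Word 1: "dozen" → sorted: denoz
Word 2: "otzde" → sorted: deotz
Same letters? denoz != deotz
Anagram = No


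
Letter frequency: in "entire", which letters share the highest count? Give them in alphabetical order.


Word: "entire"
Letter counts:
  'e': 2
  'i': 1
  'n': 1
  'r': 1
  't': 1
Maximum count = 2
Most frequent = 'e' (2 times each)


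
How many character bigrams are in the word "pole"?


Word: "pole" (length 4)
Number of 2-grams = length - 2 + 1 = 4 - 2 + 1
= 3


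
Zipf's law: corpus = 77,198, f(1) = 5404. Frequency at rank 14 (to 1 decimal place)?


Zipf's law: f(r) = f(1) / r
f(1) = 5404
f(14) = 5404 / 14
= 386.0 occurrences


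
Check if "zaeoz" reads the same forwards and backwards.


Word: "zaeoz"
Reversed: "zoeaz"
Forward == Backward? zaeoz != zoeaz
Palindrome = No


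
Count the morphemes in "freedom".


Word: "freedom"
Morphemes: free + -dom
Each morpheme carries meaning
= 2 morphemes


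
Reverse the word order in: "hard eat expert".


Original: "hard eat expert"
Words (1..n): hard | eat | expert
Reversed (n..1): expert | eat | hard
Result = "expert eat hard"


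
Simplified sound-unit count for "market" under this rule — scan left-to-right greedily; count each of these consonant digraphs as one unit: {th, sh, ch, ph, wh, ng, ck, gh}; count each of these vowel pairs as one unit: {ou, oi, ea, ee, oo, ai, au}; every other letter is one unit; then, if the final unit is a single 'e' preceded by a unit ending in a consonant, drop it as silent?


Word: "market" (6 letters)
Left-to-right scan:
  [1] 'm' (letter)
  [2] 'a' (letter)
  [3] 'r' (letter)
  [4] 'k' (letter)
  [5] 'e' (letter)
  [6] 't' (letter)
Units from scan: 6
Sound units = 6 units


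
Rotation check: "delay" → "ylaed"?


Word: "delay", Candidate: "ylaed"
Method: check if candidate is substring of word+word
"delaydelay" contains "ylaed"? No
Is rotation = No


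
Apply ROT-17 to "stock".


Word: "stock"
Shift: 17
Each letter → (letter + shift) mod 26:
  's' (18) + 17 = 9 → 'j'
  't' (19) + 17 = 10 → 'k'
  'o' (14) + 17 = 5 → 'f'
  'c' (2) + 17 = 19 → 't'
  'k' (10) + 17 = 1 → 'b'
Result = "jkftb"


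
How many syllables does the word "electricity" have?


Word: "electricity"
Syllable breakdown: e | lec | tric | i | ty
Counting: 5 parts
= 5 syllables


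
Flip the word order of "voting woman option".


Original: "voting woman option"
Words (1..n): voting | woman | option
Reversed (n..1): option | woman | voting
Result = "option woman voting"


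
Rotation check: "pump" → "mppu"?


Word: "pump", Candidate: "mppu"
Method: check if candidate is substring of word+word
"pumppump" contains "mppu"? Yes
Is rotation = Yes


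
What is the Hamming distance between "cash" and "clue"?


Comparing character by character (same length = 4):
  Pos 0: 'c' vs 'c' =
  Pos 1: 'a' vs 'l' !=
  Pos 2: 's' vs 'u' !=
  Pos 3: 'h' vs 'e' !=
Hamming distance = 3


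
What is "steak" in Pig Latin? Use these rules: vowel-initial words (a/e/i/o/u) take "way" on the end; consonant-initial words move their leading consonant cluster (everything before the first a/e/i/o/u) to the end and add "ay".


Word: "steak"
Starts with consonant(s) → move to end, add 'ay'
Consonant cluster: "st"
Pig Latin = "eakstay"


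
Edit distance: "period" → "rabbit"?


Word 1: "period" (length 6)
Word 2: "rabbit" (length 6)
One optimal edit sequence (insert/delete/substitute each cost 1):
  1. substitute 'p' -> 'r'  (+1)
  2. substitute 'e' -> 'a'  (+1)
  3. substitute 'r' -> 'b'  (+1)
  4. substitute 'i' -> 'b'  (+1)
  5. substitute 'o' -> 'i'  (+1)
  6. substitute 'd' -> 't'  (+1)
Total edit operations: 6
Edit distance = 6


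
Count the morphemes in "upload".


Word: "upload"
Morphemes: up- / load
Each morpheme carries meaning
= 2 morphemes


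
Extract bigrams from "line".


Word: "line" (length 4)
Number of bigrams = 4 - 2 + 1 = 3
  Position 0: "li"
  Position 1: "in"
  Position 2: "ne"
Bigrams = "li", "in", "ne"


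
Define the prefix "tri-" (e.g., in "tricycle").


Prefix: tri-
Example: tricycle (tri- + cycle)
Meaning = three


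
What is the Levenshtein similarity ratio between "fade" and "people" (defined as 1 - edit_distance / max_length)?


Word 1: "fade" (length 4)
Word 2: "people" (length 6)
One optimal edit sequence:
  1. insert 'p'  (+1)
  2. insert 'e'  (+1)
  3. substitute 'f' -> 'o'  (+1)
  4. substitute 'a' -> 'p'  (+1)
  5. substitute 'd' -> 'l'  (+1)
  6. keep 'e'
Edit distance = 5
Max length = max(4, 6) = 6
Similarity = 1 - 5/6
= 0.1667


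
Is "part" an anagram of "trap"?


Word 1: "trap" → sorted: aprt
Word 2: "part" → sorted: aprt
Same letters? aprt == aprt
Anagram = Yes


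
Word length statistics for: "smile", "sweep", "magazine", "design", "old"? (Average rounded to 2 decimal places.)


Lengths: "smile"=5, "sweep"=5, "magazine"=8, "design"=6, "old"=3
Sum = 27, Count = 5
Average = 27/5 = 5.40
= avg=5.40, min=3, max=8


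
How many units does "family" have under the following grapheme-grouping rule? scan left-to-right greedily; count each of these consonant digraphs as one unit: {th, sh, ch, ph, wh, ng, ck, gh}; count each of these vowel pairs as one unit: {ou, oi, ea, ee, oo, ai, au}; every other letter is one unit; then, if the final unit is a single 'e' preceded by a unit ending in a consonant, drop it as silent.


Word: "family" (6 letters)
Left-to-right scan:
  (1) 'f' (letter)
  (2) 'a' (letter)
  (3) 'm' (letter)
  (4) 'i' (letter)
  (5) 'l' (letter)
  (6) 'y' (letter)
Units from scan: 6
Sound units = 6 units


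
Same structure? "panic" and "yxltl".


Pattern of "panic": [0, 1, 2, 3, 4]
Pattern of "yxltl": [0, 1, 2, 3, 2]
Patterns do not match
Same pattern = No


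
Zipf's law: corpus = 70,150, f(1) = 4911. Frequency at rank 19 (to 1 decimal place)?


Zipf's law: f(r) = f(1) / r
f(1) = 4911
f(19) = 4911 / 19
= 258.5 occurrences


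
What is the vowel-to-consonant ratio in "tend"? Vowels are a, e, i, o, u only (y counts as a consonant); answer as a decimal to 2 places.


Word: "tend"
Vowels (a,e,i,o,u): 1
Consonants: 3
Ratio = 1/3
= 0.33


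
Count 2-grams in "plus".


Word: "plus" (length 4)
Number of 2-grams = length - 2 + 1 = 4 - 2 + 1
= 3


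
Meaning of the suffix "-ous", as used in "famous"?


Suffix: -ous
As in: famous -> fame + -ous, with a spelling change
Meaning = having quality of


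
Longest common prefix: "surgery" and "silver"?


Word 1: "surgery"
Word 2: "silver"
Comparing from start:
  Pos 0: 's' == 's'
  Pos 1: 'u' != 'i' (stop)
LCP = "s" (length 1)


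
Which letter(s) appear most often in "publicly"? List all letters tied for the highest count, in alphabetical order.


Word: "publicly"
Letter counts:
  'b': 1
  'c': 1
  'i': 1
  'l': 2
  'p': 1
  'u': 1
  'y': 1
Maximum count = 2
Most frequent = 'l' (2 times each)


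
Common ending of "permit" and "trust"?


Word 1: "permit"
Word 2: "trust"
Comparing from end:
  Pos -1: 't' == 't'
  Pos -2: 'i' != 's' (stop)
LCS = "t" (length 1)


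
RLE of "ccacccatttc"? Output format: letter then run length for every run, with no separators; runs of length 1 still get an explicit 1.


String: "ccacccatttc"
Scanning for consecutive runs:
  'c' x 2
  'a' x 1
  'c' x 3
  'a' x 1
  't' x 3
  'c' x 1
RLE = "c2a1c3a1t3c1"


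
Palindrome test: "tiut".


Word: "tiut"
Reversed: "tuit"
Forward == Backward? tiut != tuit
Palindrome = No


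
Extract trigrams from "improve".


Word: "improve" (length 7)
Number of trigrams = 7 - 3 + 1 = 5
  Position 0: "imp"
  Position 1: "mpr"
  Position 2: "pro"
  Position 3: "rov"
  Position 4: "ove"
Trigrams = "imp", "mpr", "pro", "rov", "ove"


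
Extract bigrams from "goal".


Word: "goal" (length 4)
Number of bigrams = 4 - 2 + 1 = 3
  Position 0: "go"
  Position 1: "oa"
  Position 2: "al"
Bigrams = "go", "oa", "al"


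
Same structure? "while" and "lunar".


Pattern of "while": [0, 1, 2, 3, 4]
Pattern of "lunar": [0, 1, 2, 3, 4]
Patterns match
Same pattern = Yes


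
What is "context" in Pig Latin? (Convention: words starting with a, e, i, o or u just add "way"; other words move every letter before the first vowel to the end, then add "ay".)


Word: "context"
Starts with consonant(s) → move to end, add 'ay'
Consonant cluster: "c"
Pig Latin = "ontextcay"


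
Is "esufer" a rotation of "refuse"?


Word: "refuse", Candidate: "esufer"
Method: check if candidate is substring of word+word
"refuserefuse" contains "esufer"? No
Is rotation = No


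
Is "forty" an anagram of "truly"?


Word 1: "truly" → sorted: lrtuy
Word 2: "forty" → sorted: forty
Same letters? lrtuy != forty
Anagram = No


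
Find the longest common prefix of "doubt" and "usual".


Word 1: "doubt"
Word 2: "usual"
Comparing from start:
  Pos 0: 'd' != 'u' (stop)
LCP = "" (length 0)


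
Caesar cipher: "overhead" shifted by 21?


Word: "overhead"
Shift: 21
Each letter → (letter + shift) mod 26:
  'o' (14) + 21 = 9 → 'j'
  'v' (21) + 21 = 16 → 'q'
  'e' (4) + 21 = 25 → 'z'
  'r' (17) + 21 = 12 → 'm'
  'h' (7) + 21 = 2 → 'c'
  'e' (4) + 21 = 25 → 'z'
  'a' (0) + 21 = 21 → 'v'
  'd' (3) + 21 = 24 → 'y'
Result = "jqzmczvy"


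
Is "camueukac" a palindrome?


Word: "camueukac"
Reversed: "cakueumac"
Forward == Backward? camueukac != cakueumac
Palindrome = No


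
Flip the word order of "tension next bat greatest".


Original: "tension next bat greatest"
Words (1..n): tension | next | bat | greatest
Reversed (n..1): greatest | bat | next | tension
Result = "greatest bat next tension"


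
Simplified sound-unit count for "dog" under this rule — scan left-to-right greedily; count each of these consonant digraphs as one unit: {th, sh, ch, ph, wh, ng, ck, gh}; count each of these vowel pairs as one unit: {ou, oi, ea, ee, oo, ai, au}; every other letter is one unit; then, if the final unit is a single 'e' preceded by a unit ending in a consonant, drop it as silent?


Word: "dog" (3 letters)
Left-to-right scan:
  [1] 'd' (letter)
  [2] 'o' (letter)
  [3] 'g' (letter)
Units from scan: 3
Sound units = 3 units


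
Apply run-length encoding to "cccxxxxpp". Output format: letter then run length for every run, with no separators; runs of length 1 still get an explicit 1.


String: "cccxxxxpp"
Scanning for consecutive runs:
  'c' x 3
  'x' x 4
  'p' x 2
RLE = "c3x4p2"


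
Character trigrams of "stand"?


Word: "stand" (length 5)
Number of trigrams = 5 - 3 + 1 = 3
  Position 0: "sta"
  Position 1: "tan"
  Position 2: "and"
Trigrams = "sta", "tan", "and"


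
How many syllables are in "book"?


Word: "book"
Syllable breakdown: book
Counting: 1 part
= 1 syllable


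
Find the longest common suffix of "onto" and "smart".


Word 1: "onto"
Word 2: "smart"
Comparing from end:
  Pos -1: 'o' != 't' (stop)
LCS = "" (length 0)


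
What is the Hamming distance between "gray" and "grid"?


Comparing character by character (same length = 4):
  Pos 0: 'g' vs 'g' =
  Pos 1: 'r' vs 'r' =
  Pos 2: 'a' vs 'i' !=
  Pos 3: 'y' vs 'd' !=
Hamming distance = 2


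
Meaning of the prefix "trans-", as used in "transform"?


Prefix: trans-
Example: transform = trans- + form
Meaning = across


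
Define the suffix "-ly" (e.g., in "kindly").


Suffix: -ly
As in: kindly -> kind + -ly
Meaning = in a manner


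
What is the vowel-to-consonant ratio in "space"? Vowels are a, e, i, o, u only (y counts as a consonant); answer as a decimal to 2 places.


Word: "space"
Vowels (a,e,i,o,u): 2
Consonants: 3
Ratio = 2/3
= 0.67


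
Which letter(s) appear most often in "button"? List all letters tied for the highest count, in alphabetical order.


Word: "button"
Letter counts:
  'b': 1
  'n': 1
  'o': 1
  't': 2
  'u': 1
Maximum count = 2
Most frequent = 't' (2 times each)


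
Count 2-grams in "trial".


Word: "trial" (length 5)
Number of 2-grams = length - 2 + 1 = 5 - 2 + 1
= 4


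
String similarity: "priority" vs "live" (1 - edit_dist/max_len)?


Word 1: "priority" (length 8)
Word 2: "live" (length 4)
One optimal edit sequence:
  1. delete 'p'  (+1)
  2. delete 'r'  (+1)
  3. delete 'i'  (+1)
  4. delete 'o'  (+1)
  5. substitute 'r' -> 'l'  (+1)
  6. keep 'i'
  7. substitute 't' -> 'v'  (+1)
  8. substitute 'y' -> 'e'  (+1)
Edit distance = 7
Max length = max(8, 4) = 8
Similarity = 1 - 7/8
= 0.1250


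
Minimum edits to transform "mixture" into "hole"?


Word 1: "mixture" (length 7)
Word 2: "hole" (length 4)
One optimal edit sequence (insert/delete/substitute each cost 1):
  1. delete 'm'  (+1)
  2. delete 'i'  (+1)
  3. delete 'x'  (+1)
  4. substitute 't' -> 'h'  (+1)
  5. substitute 'u' -> 'o'  (+1)
  6. substitute 'r' -> 'l'  (+1)
  7. keep 'e'
Total edit operations: 6
Edit distance = 6


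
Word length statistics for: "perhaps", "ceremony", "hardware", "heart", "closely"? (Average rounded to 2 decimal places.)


Lengths: "perhaps"=7, "ceremony"=8, "hardware"=8, "heart"=5, "closely"=7
Sum = 35, Count = 5
Average = 35/5 = 7.00
= avg=7.00, min=5, max=8


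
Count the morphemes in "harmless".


Word: "harmless"
Morphemes: harm | -less
Each morpheme carries meaning
= 2 morphemes


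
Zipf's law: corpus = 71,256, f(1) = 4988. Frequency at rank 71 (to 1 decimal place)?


Zipf's law: f(r) = f(1) / r
f(1) = 4988
f(71) = 4988 / 71
= 70.3 occurrences


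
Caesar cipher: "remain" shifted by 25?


Word: "remain"
Shift: 25
Each letter → (letter + shift) mod 26:
  'r' (17) + 25 = 16 → 'q'
  'e' (4) + 25 = 3 → 'd'
  'm' (12) + 25 = 11 → 'l'
  'a' (0) + 25 = 25 → 'z'
  'i' (8) + 25 = 7 → 'h'
  'n' (13) + 25 = 12 → 'm'
Result = "qdlzhm"


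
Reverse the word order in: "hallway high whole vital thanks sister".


Original: "hallway high whole vital thanks sister"
Words (1..n): hallway | high | whole | vital | thanks | sister
Reversed (n..1): sister | thanks | vital | whole | high | hallway
Result = "sister thanks vital whole high hallway"


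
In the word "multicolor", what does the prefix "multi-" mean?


Prefix: multi-
Example: multicolor = multi- + color
Meaning = many


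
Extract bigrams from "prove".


Word: "prove" (length 5)
Number of bigrams = 5 - 2 + 1 = 4
  Position 0: "pr"
  Position 1: "ro"
  Position 2: "ov"
  Position 3: "ve"
Bigrams = "pr", "ro", "ov", "ve"


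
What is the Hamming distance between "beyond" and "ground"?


Comparing character by character (same length = 6):
  Pos 0: 'b' vs 'g' !=
  Pos 1: 'e' vs 'r' !=
  Pos 2: 'y' vs 'o' !=
  Pos 3: 'o' vs 'u' !=
  Pos 4: 'n' vs 'n' =
  Pos 5: 'd' vs 'd' =
Hamming distance = 4


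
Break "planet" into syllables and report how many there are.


Word: "planet"
Syllable breakdown: plan | et
Counting: 2 parts
= 2 syllables


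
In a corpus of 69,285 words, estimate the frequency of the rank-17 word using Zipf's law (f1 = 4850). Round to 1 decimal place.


Zipf's law: f(r) = f(1) / r
f(1) = 4850
f(17) = 4850 / 17
= 285.3 occurrences


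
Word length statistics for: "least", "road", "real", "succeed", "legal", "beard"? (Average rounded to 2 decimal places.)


Lengths: "least"=5, "road"=4, "real"=4, "succeed"=7, "legal"=5, "beard"=5
Sum = 30, Count = 6
Average = 30/6 = 5.00
= avg=5.00, min=4, max=7


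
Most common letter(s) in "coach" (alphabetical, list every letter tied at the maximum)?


Word: "coach"
Letter counts:
  'a': 1
  'c': 2
  'h': 1
  'o': 1
Maximum count = 2
Most frequent = 'c' (2 times each)


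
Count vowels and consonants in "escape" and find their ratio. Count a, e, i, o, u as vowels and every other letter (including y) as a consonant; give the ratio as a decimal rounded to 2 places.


Word: "escape"
Vowels (a,e,i,o,u): 3
Consonants: 3
Ratio = 3/3
= 1.00


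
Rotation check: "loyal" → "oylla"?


Word: "loyal", Candidate: "oylla"
Method: check if candidate is substring of word+word
"loyalloyal" contains "oylla"? No
Is rotation = No


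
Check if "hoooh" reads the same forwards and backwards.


Word: "hoooh"
Reversed: "hoooh"
Forward == Backward? hoooh == hoooh
Palindrome = Yes


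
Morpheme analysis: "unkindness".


Word: "unkindness"
Morphemes: un- / kind / -ness
Each morpheme carries meaning
= 3 morphemes


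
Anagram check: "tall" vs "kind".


Word 1: "tall" → sorted: allt
Word 2: "kind" → sorted: dikn
Same letters? allt != dikn
Anagram = No


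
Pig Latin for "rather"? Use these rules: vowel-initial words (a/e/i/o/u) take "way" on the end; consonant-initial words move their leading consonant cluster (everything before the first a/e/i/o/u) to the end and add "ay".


Word: "rather"
Starts with consonant(s) → move to end, add 'ay'
Consonant cluster: "r"
Pig Latin = "atherray"


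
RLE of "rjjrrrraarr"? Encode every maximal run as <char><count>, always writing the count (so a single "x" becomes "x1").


String: "rjjrrrraarr"
Scanning for consecutive runs:
  'r' x 1
  'j' x 2
  'r' x 4
  'a' x 2
  'r' x 2
RLE = "r1j2r4a2r2"


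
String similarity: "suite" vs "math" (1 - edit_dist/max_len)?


Word 1: "suite" (length 5)
Word 2: "math" (length 4)
One optimal edit sequence:
  1. delete 's'  (+1)
  2. substitute 'u' -> 'm'  (+1)
  3. substitute 'i' -> 'a'  (+1)
  4. keep 't'
  5. substitute 'e' -> 'h'  (+1)
Edit distance = 4
Max length = max(5, 4) = 5
Similarity = 1 - 4/5
= 0.2000


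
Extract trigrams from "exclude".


Word: "exclude" (length 7)
Number of trigrams = 7 - 3 + 1 = 5
  Position 0: "exc"
  Position 1: "xcl"
  Position 2: "clu"
  Position 3: "lud"
  Position 4: "ude"
Trigrams = "exc", "xcl", "clu", "lud", "ude"


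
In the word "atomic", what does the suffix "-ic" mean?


Suffix: -ic
As in: atomic -> atom + -ic
Meaning = relating to


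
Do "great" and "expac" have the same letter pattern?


Pattern of "great": [0, 1, 2, 3, 4]
Pattern of "expac": [0, 1, 2, 3, 4]
Patterns match
Same pattern = Yes


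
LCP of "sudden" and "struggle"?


Word 1: "sudden"
Word 2: "struggle"
Comparing from start:
  Pos 0: 's' == 's'
  Pos 1: 'u' != 't' (stop)
LCP = "s" (length 1)


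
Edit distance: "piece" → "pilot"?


Word 1: "piece" (length 5)
Word 2: "pilot" (length 5)
One optimal edit sequence (insert/delete/substitute each cost 1):
  1. keep 'p'
  2. keep 'i'
  3. substitute 'e' -> 'l'  (+1)
  4. substitute 'c' -> 'o'  (+1)
  5. substitute 'e' -> 't'  (+1)
Total edit operations: 3
Edit distance = 3


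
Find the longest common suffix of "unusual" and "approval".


Word 1: "unusual"
Word 2: "approval"
Comparing from end:
  Pos -1: 'l' == 'l'
  Pos -2: 'a' == 'a'
  Pos -3: 'u' != 'v' (stop)
LCS = "al" (length 2)


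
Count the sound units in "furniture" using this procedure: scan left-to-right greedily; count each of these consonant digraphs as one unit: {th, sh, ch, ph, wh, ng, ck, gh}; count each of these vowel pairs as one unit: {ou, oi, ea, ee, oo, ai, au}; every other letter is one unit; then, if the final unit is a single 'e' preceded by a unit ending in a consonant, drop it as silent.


Word: "furniture" (9 letters)
Left-to-right scan:
  (1) 'f' (letter)
  (2) 'u' (letter)
  (3) 'r' (letter)
  (4) 'n' (letter)
  (5) 'i' (letter)
  (6) 't' (letter)
  (7) 'u' (letter)
  (8) 'r' (letter)
  (9) 'e' (letter)
Units from scan: 9
Final unit is 'e' after a consonant -> drop as silent (-1)
Sound units = 8 units


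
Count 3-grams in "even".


Word: "even" (length 4)
Number of 3-grams = length - 3 + 1 = 4 - 3 + 1
= 2


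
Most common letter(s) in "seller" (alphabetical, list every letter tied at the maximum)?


Word: "seller"
Letter counts:
  'e': 2
  'l': 2
  'r': 1
  's': 1
Maximum count = 2
Most frequent = 'e', 'l' (2 times each)


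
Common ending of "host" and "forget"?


Word 1: "host"
Word 2: "forget"
Comparing from end:
  Pos -1: 't' == 't'
  Pos -2: 's' != 'e' (stop)
LCS = "t" (length 1)


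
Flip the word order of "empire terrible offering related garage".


Original: "empire terrible offering related garage"
Words (1..n): empire | terrible | offering | related | garage
Reversed (n..1): garage | related | offering | terrible | empire
Result = "garage related offering terrible empire"


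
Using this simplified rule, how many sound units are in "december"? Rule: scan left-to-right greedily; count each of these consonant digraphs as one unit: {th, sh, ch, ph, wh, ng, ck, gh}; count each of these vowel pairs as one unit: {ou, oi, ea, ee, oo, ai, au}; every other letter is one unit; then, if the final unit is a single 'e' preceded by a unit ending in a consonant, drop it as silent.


Word: "december" (8 letters)
Left-to-right scan:
  [1] 'd' (letter)
  [2] 'e' (letter)
  [3] 'c' (letter)
  [4] 'e' (letter)
  [5] 'm' (letter)
  [6] 'b' (letter)
  [7] 'e' (letter)
  [8] 'r' (letter)
Units from scan: 8
Sound units = 8 units


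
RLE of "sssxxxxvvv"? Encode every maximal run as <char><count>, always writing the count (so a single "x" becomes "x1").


String: "sssxxxxvvv"
Scanning for consecutive runs:
  's' x 3
  'x' x 4
  'v' x 3
RLE = "s3x4v3"


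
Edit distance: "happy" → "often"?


Word 1: "happy" (length 5)
Word 2: "often" (length 5)
One optimal edit sequence (insert/delete/substitute each cost 1):
  1. substitute 'h' -> 'o'  (+1)
  2. substitute 'a' -> 'f'  (+1)
  3. substitute 'p' -> 't'  (+1)
  4. substitute 'p' -> 'e'  (+1)
  5. substitute 'y' -> 'n'  (+1)
Total edit operations: 5
Edit distance = 5


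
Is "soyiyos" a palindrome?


Word: "soyiyos"
Reversed: "soyiyos"
Forward == Backward? soyiyos == soyiyos
Palindrome = Yes


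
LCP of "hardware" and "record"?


Word 1: "hardware"
Word 2: "record"
Comparing from start:
  Pos 0: 'h' != 'r' (stop)
LCP = "" (length 0)


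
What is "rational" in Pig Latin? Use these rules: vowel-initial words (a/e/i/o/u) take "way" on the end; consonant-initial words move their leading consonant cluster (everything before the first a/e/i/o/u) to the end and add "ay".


Word: "rational"
Starts with consonant(s) → move to end, add 'ay'
Consonant cluster: "r"
Pig Latin = "ationalray"


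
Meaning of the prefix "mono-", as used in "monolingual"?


Prefix: mono-
As in: monolingual -> mono- + lingual
Meaning = one


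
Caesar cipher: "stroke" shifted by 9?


Word: "stroke"
Shift: 9
Each letter → (letter + shift) mod 26:
  's' (18) + 9 = 1 → 'b'
  't' (19) + 9 = 2 → 'c'
  'r' (17) + 9 = 0 → 'a'
  'o' (14) + 9 = 23 → 'x'
  'k' (10) + 9 = 19 → 't'
  'e' (4) + 9 = 13 → 'n'
Result = "bcaxtn"


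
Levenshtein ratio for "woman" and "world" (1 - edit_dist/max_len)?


Word 1: "woman" (length 5)
Word 2: "world" (length 5)
One optimal edit sequence:
  1. keep 'w'
  2. keep 'o'
  3. substitute 'm' -> 'r'  (+1)
  4. substitute 'a' -> 'l'  (+1)
  5. substitute 'n' -> 'd'  (+1)
Edit distance = 3
Max length = max(5, 5) = 5
Similarity = 1 - 3/5
= 0.4000


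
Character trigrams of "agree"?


Word: "agree" (length 5)
Number of trigrams = 5 - 3 + 1 = 3
  Position 0: "agr"
  Position 1: "gre"
  Position 2: "ree"
Trigrams = "agr", "gre", "ree"


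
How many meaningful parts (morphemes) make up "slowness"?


Word: "slowness"
Morphemes: slow / -ness
Each morpheme carries meaning
= 2 morphemes


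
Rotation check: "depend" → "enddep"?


Word: "depend", Candidate: "enddep"
Method: check if candidate is substring of word+word
"dependdepend" contains "enddep"? Yes
Is rotation = Yes


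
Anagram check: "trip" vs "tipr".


Word 1: "trip" → sorted: iprt
Word 2: "tipr" → sorted: iprt
Same letters? iprt == iprt
Anagram = Yes


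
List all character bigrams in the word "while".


Word: "while" (length 5)
Number of bigrams = 5 - 2 + 1 = 4
  Position 0: "wh"
  Position 1: "hi"
  Position 2: "il"
  Position 3: "le"
Bigrams = "wh", "hi", "il", "le"
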